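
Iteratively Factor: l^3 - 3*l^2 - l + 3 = (l - 3)*(l^2 - 1) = (l - 3)*(l - 1)*(l + 1)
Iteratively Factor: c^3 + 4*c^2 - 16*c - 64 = (c - 4)*(c^2 + 8*c + 16) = (c - 4)*(c + 4)*(c + 4)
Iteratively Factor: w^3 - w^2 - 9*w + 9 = (w - 1)*(w^2 - 9) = (w - 3)*(w - 1)*(w + 3)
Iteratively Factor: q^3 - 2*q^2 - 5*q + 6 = (q - 1)*(q^2 - q - 6) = (q - 1)*(q + 2)*(q - 3)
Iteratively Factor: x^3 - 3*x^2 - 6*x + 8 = (x + 2)*(x^2 - 5*x + 4) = (x - 4)*(x + 2)*(x - 1)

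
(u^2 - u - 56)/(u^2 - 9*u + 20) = (u^2 - u - 56)/(u^2 - 9*u + 20)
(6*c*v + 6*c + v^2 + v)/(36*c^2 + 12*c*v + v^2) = (v + 1)/(6*c + v)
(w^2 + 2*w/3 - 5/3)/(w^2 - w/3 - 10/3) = (w - 1)/(w - 2)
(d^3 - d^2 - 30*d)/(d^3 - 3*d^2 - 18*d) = (d + 5)/(d + 3)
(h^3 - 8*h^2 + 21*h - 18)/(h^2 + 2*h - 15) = (h^2 - 5*h + 6)/(h + 5)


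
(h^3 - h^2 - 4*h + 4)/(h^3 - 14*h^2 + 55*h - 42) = (h^2 - 4)/(h^2 - 13*h + 42)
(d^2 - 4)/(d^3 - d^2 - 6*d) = (d - 2)/(d*(d - 3))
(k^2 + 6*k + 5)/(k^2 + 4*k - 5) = (k + 1)/(k - 1)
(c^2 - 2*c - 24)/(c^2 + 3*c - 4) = (c - 6)/(c - 1)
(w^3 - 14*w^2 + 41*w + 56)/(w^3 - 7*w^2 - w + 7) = (w - 8)/(w - 1)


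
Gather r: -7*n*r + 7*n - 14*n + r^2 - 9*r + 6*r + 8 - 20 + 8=-7*n + r^2 + r*(-7*n - 3) - 4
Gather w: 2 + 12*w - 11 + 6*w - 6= 18*w - 15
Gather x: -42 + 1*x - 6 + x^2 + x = x^2 + 2*x - 48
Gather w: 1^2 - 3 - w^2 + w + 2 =-w^2 + w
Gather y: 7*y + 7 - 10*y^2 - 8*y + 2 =-10*y^2 - y + 9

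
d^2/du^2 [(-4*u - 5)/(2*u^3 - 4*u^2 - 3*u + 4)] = 2*(-48*u^5 - 24*u^4 + 232*u^3 + 42*u^2 - 252*u - 173)/(8*u^9 - 48*u^8 + 60*u^7 + 128*u^6 - 282*u^5 - 60*u^4 + 357*u^3 - 84*u^2 - 144*u + 64)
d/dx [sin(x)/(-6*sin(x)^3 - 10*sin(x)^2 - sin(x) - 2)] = (12*sin(x)^3 + 10*sin(x)^2 - 2)*cos(x)/(6*sin(x)^3 + 10*sin(x)^2 + sin(x) + 2)^2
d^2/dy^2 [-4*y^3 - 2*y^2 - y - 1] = -24*y - 4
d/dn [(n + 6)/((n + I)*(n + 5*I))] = (-n^2 - 12*n - 5 - 36*I)/(n^4 + 12*I*n^3 - 46*n^2 - 60*I*n + 25)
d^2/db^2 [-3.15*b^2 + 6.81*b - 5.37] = -6.30000000000000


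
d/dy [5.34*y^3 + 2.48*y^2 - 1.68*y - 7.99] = 16.02*y^2 + 4.96*y - 1.68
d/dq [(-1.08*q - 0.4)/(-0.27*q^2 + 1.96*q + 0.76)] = (0.2916*q^2 - 2.1168*q - (0.54*q - 1.96)*(1.08*q + 0.4) - 0.8208)/(-0.27*q^2 + 1.96*q + 0.76)^2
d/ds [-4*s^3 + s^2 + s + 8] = -12*s^2 + 2*s + 1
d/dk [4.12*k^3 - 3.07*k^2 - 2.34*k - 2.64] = 12.36*k^2 - 6.14*k - 2.34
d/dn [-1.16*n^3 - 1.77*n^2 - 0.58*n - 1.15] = -3.48*n^2 - 3.54*n - 0.58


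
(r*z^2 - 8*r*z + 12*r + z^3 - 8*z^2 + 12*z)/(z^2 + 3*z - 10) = (r*z - 6*r + z^2 - 6*z)/(z + 5)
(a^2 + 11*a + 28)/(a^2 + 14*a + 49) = (a + 4)/(a + 7)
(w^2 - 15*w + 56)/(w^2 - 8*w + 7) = (w - 8)/(w - 1)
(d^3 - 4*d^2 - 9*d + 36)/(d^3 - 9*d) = (d - 4)/d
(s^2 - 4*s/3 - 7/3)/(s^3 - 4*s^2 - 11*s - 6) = (s - 7/3)/(s^2 - 5*s - 6)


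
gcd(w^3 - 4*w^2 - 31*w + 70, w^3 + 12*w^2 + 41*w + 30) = w + 5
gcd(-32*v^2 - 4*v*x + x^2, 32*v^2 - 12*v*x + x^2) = -8*v + x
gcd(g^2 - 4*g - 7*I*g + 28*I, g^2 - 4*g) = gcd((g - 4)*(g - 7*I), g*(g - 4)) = g - 4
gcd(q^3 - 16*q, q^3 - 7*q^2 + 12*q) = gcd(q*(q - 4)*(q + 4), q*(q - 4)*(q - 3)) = q^2 - 4*q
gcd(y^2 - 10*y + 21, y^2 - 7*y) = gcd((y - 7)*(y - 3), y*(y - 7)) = y - 7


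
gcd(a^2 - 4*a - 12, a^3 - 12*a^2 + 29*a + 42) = a - 6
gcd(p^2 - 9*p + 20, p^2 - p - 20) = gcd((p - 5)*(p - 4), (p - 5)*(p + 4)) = p - 5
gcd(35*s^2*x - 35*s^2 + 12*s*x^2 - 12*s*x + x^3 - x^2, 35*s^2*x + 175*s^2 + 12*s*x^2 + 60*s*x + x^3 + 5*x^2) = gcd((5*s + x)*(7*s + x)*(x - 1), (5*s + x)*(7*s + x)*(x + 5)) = 35*s^2 + 12*s*x + x^2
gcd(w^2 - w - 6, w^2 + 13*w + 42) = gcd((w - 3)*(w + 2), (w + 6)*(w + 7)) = 1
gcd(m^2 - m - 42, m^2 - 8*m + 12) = 1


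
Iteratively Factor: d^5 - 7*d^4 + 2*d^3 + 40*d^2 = (d - 4)*(d^4 - 3*d^3 - 10*d^2) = d*(d - 4)*(d^3 - 3*d^2 - 10*d) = d*(d - 5)*(d - 4)*(d^2 + 2*d) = d*(d - 5)*(d - 4)*(d + 2)*(d)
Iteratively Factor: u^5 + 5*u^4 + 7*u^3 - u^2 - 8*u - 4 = (u + 1)*(u^4 + 4*u^3 + 3*u^2 - 4*u - 4) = (u + 1)*(u + 2)*(u^3 + 2*u^2 - u - 2) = (u + 1)^2*(u + 2)*(u^2 + u - 2) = (u - 1)*(u + 1)^2*(u + 2)*(u + 2)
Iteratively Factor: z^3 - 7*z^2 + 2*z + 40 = (z - 4)*(z^2 - 3*z - 10) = (z - 5)*(z - 4)*(z + 2)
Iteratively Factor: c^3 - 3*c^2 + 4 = (c - 2)*(c^2 - c - 2) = (c - 2)*(c + 1)*(c - 2)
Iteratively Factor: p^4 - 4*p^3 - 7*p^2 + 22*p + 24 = (p - 3)*(p^3 - p^2 - 10*p - 8) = (p - 4)*(p - 3)*(p^2 + 3*p + 2) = (p - 4)*(p - 3)*(p + 2)*(p + 1)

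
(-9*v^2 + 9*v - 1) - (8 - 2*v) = -9*v^2 + 11*v - 9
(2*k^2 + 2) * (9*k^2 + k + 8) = 18*k^4 + 2*k^3 + 34*k^2 + 2*k + 16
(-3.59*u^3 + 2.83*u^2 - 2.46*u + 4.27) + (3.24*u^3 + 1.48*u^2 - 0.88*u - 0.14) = -0.35*u^3 + 4.31*u^2 - 3.34*u + 4.13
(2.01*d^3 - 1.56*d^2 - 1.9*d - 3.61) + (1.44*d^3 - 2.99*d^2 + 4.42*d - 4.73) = 3.45*d^3 - 4.55*d^2 + 2.52*d - 8.34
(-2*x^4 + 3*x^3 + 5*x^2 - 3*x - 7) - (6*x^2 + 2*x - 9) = -2*x^4 + 3*x^3 - x^2 - 5*x + 2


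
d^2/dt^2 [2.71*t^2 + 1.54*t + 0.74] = 5.42000000000000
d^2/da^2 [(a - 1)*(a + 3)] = 2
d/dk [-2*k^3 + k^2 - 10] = 2*k*(1 - 3*k)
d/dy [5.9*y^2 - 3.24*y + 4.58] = 11.8*y - 3.24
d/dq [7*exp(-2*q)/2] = -7*exp(-2*q)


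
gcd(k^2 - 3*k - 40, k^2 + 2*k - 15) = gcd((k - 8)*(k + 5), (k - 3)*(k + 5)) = k + 5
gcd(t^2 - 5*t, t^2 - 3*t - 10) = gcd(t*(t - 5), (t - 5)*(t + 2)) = t - 5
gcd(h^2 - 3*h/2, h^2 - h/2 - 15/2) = 1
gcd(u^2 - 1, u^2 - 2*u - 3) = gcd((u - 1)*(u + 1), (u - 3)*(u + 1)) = u + 1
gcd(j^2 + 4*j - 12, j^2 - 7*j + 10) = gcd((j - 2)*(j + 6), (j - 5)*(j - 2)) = j - 2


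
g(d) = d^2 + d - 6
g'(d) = 2*d + 1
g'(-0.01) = 0.98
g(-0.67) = -6.22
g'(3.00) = 7.00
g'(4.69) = 10.38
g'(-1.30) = -1.60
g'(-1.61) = -2.22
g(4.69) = 20.69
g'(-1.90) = -2.80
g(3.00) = 6.00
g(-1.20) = -5.76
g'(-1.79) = -2.58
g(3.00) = 6.00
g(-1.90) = -4.29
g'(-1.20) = -1.40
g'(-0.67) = -0.34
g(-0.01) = -6.01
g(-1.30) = -5.61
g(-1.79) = -4.59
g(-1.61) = -5.02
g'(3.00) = 7.00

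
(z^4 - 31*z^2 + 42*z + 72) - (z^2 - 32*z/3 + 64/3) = z^4 - 32*z^2 + 158*z/3 + 152/3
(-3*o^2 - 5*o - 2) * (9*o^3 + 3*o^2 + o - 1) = -27*o^5 - 54*o^4 - 36*o^3 - 8*o^2 + 3*o + 2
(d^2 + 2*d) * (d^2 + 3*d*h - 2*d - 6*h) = d^4 + 3*d^3*h - 4*d^2 - 12*d*h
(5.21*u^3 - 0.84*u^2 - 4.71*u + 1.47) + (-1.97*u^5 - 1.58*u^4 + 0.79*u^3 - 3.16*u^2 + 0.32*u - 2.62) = -1.97*u^5 - 1.58*u^4 + 6.0*u^3 - 4.0*u^2 - 4.39*u - 1.15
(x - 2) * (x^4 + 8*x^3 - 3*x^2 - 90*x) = x^5 + 6*x^4 - 19*x^3 - 84*x^2 + 180*x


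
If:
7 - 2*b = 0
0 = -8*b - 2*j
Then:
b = 7/2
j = -14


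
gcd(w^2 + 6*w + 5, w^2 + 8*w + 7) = w + 1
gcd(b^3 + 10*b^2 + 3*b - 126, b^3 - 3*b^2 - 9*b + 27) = b - 3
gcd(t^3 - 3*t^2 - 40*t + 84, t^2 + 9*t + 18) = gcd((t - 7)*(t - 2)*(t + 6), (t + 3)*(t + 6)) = t + 6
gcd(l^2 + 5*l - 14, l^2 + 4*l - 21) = l + 7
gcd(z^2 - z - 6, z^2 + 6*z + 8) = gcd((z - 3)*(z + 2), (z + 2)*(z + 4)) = z + 2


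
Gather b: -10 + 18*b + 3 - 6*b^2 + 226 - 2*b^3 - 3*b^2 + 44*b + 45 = -2*b^3 - 9*b^2 + 62*b + 264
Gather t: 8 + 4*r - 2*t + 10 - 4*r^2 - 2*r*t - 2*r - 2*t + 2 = -4*r^2 + 2*r + t*(-2*r - 4) + 20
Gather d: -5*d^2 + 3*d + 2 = -5*d^2 + 3*d + 2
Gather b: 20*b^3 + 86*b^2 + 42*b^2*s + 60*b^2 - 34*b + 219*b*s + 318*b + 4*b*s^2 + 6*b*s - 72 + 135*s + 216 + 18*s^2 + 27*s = 20*b^3 + b^2*(42*s + 146) + b*(4*s^2 + 225*s + 284) + 18*s^2 + 162*s + 144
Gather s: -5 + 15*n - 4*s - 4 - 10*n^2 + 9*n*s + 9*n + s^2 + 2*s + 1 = -10*n^2 + 24*n + s^2 + s*(9*n - 2) - 8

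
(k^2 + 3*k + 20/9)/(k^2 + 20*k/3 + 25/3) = (k + 4/3)/(k + 5)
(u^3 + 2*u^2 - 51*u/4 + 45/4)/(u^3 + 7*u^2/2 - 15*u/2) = (u - 3/2)/u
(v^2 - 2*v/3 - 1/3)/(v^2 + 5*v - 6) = (v + 1/3)/(v + 6)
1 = 1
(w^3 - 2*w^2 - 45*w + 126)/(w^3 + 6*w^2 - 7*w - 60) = (w^2 + w - 42)/(w^2 + 9*w + 20)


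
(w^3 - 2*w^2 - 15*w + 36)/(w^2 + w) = (w^3 - 2*w^2 - 15*w + 36)/(w*(w + 1))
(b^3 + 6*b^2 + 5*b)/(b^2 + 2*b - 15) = b*(b + 1)/(b - 3)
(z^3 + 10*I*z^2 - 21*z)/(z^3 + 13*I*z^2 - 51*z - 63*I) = z/(z + 3*I)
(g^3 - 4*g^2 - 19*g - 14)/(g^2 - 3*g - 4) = (g^2 - 5*g - 14)/(g - 4)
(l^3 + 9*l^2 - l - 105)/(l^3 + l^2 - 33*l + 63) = (l + 5)/(l - 3)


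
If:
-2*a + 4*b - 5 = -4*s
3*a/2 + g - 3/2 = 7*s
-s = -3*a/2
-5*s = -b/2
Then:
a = 5/64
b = 75/64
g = 141/64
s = 15/128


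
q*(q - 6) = q^2 - 6*q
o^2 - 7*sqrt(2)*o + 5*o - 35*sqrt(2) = (o + 5)*(o - 7*sqrt(2))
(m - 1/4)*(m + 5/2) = m^2 + 9*m/4 - 5/8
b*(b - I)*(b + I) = b^3 + b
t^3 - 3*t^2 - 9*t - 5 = (t - 5)*(t + 1)^2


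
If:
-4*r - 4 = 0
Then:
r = -1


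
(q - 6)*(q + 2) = q^2 - 4*q - 12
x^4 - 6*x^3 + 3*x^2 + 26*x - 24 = (x - 4)*(x - 3)*(x - 1)*(x + 2)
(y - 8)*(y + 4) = y^2 - 4*y - 32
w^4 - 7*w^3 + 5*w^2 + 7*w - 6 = (w - 6)*(w - 1)^2*(w + 1)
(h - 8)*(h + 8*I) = h^2 - 8*h + 8*I*h - 64*I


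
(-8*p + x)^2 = 64*p^2 - 16*p*x + x^2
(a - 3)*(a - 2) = a^2 - 5*a + 6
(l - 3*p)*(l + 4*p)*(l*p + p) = l^3*p + l^2*p^2 + l^2*p - 12*l*p^3 + l*p^2 - 12*p^3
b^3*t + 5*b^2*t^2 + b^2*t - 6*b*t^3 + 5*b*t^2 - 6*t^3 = (b - t)*(b + 6*t)*(b*t + t)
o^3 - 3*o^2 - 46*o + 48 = (o - 8)*(o - 1)*(o + 6)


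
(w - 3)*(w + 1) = w^2 - 2*w - 3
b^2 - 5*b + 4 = (b - 4)*(b - 1)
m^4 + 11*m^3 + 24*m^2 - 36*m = m*(m - 1)*(m + 6)^2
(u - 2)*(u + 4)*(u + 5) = u^3 + 7*u^2 + 2*u - 40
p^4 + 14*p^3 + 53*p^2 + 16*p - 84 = (p - 1)*(p + 2)*(p + 6)*(p + 7)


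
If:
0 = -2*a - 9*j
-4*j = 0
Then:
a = 0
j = 0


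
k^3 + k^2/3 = k^2*(k + 1/3)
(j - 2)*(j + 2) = j^2 - 4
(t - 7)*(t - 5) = t^2 - 12*t + 35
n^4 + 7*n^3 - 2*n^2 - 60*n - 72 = (n - 3)*(n + 2)^2*(n + 6)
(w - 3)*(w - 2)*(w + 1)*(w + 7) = w^4 + 3*w^3 - 27*w^2 + 13*w + 42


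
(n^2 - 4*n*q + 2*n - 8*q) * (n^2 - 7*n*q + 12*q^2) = n^4 - 11*n^3*q + 2*n^3 + 40*n^2*q^2 - 22*n^2*q - 48*n*q^3 + 80*n*q^2 - 96*q^3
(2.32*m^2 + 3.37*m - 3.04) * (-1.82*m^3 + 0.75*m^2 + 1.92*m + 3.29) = -4.2224*m^5 - 4.3934*m^4 + 12.5147*m^3 + 11.8232*m^2 + 5.2505*m - 10.0016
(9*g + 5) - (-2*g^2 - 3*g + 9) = 2*g^2 + 12*g - 4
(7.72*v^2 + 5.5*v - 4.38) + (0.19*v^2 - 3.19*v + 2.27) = 7.91*v^2 + 2.31*v - 2.11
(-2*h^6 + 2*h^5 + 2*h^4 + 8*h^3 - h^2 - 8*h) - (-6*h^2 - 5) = -2*h^6 + 2*h^5 + 2*h^4 + 8*h^3 + 5*h^2 - 8*h + 5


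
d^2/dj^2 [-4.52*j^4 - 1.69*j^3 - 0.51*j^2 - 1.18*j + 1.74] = -54.24*j^2 - 10.14*j - 1.02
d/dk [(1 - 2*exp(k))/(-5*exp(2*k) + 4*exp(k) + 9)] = (-10*exp(2*k) + 10*exp(k) - 22)*exp(k)/(25*exp(4*k) - 40*exp(3*k) - 74*exp(2*k) + 72*exp(k) + 81)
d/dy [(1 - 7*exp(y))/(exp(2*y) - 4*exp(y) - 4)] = (7*exp(2*y) - 2*exp(y) + 32)*exp(y)/(exp(4*y) - 8*exp(3*y) + 8*exp(2*y) + 32*exp(y) + 16)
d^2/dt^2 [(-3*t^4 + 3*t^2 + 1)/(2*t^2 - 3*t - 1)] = 2*(-12*t^6 + 54*t^5 - 63*t^4 - 54*t^3 + 12*t^2 - 18*t + 14)/(8*t^6 - 36*t^5 + 42*t^4 + 9*t^3 - 21*t^2 - 9*t - 1)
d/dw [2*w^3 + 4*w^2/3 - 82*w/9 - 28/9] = 6*w^2 + 8*w/3 - 82/9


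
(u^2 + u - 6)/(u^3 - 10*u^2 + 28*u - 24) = (u + 3)/(u^2 - 8*u + 12)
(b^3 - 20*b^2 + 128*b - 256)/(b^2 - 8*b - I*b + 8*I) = (b^2 - 12*b + 32)/(b - I)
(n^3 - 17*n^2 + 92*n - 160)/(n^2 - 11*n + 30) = (n^2 - 12*n + 32)/(n - 6)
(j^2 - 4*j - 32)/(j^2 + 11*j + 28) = (j - 8)/(j + 7)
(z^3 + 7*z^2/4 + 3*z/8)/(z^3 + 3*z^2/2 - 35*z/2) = (8*z^2 + 14*z + 3)/(4*(2*z^2 + 3*z - 35))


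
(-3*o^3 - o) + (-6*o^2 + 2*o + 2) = -3*o^3 - 6*o^2 + o + 2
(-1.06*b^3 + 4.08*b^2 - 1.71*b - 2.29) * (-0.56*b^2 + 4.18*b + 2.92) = 0.5936*b^5 - 6.7156*b^4 + 14.9168*b^3 + 6.0482*b^2 - 14.5654*b - 6.6868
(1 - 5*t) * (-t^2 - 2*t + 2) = 5*t^3 + 9*t^2 - 12*t + 2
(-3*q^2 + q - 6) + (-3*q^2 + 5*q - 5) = -6*q^2 + 6*q - 11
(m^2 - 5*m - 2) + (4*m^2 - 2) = 5*m^2 - 5*m - 4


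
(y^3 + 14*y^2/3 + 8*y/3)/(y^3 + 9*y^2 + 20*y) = (y + 2/3)/(y + 5)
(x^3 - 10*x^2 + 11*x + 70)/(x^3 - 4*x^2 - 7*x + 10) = (x - 7)/(x - 1)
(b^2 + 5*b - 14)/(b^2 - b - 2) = (b + 7)/(b + 1)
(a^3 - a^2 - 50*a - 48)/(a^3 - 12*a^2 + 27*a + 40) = (a + 6)/(a - 5)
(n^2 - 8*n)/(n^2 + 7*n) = (n - 8)/(n + 7)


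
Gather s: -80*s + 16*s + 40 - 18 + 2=24 - 64*s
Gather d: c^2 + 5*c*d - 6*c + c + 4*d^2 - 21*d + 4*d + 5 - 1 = c^2 - 5*c + 4*d^2 + d*(5*c - 17) + 4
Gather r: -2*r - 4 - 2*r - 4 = -4*r - 8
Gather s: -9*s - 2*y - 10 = -9*s - 2*y - 10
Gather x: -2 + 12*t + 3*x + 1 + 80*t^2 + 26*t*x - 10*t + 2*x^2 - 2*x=80*t^2 + 2*t + 2*x^2 + x*(26*t + 1) - 1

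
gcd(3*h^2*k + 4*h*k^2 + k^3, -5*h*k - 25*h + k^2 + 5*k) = 1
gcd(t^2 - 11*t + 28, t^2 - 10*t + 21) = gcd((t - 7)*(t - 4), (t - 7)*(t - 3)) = t - 7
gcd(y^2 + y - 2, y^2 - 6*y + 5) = y - 1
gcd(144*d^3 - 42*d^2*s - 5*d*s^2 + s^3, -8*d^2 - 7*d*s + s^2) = -8*d + s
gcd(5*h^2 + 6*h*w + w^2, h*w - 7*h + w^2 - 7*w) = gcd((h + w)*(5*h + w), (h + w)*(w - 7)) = h + w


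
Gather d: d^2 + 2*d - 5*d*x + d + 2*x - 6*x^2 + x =d^2 + d*(3 - 5*x) - 6*x^2 + 3*x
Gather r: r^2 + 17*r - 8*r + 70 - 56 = r^2 + 9*r + 14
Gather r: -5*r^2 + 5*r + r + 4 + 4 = -5*r^2 + 6*r + 8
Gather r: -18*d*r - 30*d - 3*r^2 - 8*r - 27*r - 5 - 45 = -30*d - 3*r^2 + r*(-18*d - 35) - 50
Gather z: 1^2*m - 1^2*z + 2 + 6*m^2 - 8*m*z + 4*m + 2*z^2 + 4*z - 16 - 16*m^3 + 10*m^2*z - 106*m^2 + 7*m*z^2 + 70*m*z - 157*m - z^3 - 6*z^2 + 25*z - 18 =-16*m^3 - 100*m^2 - 152*m - z^3 + z^2*(7*m - 4) + z*(10*m^2 + 62*m + 28) - 32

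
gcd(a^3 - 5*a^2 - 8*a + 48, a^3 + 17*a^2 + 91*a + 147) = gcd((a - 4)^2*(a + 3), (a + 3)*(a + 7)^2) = a + 3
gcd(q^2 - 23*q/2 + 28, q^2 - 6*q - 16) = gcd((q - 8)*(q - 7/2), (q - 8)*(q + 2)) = q - 8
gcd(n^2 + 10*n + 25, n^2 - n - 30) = n + 5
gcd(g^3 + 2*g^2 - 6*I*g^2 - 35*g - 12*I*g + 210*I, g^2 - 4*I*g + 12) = g - 6*I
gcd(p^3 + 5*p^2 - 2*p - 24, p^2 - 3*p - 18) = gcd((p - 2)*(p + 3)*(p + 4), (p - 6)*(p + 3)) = p + 3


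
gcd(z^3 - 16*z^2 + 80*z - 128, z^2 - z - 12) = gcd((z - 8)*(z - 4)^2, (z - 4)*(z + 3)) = z - 4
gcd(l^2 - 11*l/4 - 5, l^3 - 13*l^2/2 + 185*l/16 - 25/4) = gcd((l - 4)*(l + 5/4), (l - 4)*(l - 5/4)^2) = l - 4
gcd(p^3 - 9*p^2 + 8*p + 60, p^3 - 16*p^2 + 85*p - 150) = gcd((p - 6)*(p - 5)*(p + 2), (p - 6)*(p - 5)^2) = p^2 - 11*p + 30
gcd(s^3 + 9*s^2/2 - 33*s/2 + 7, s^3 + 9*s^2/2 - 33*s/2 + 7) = s^3 + 9*s^2/2 - 33*s/2 + 7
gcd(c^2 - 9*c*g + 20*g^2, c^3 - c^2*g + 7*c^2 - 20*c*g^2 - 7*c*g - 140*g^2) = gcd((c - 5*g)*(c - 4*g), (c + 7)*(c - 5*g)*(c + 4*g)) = c - 5*g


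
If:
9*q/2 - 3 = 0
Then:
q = 2/3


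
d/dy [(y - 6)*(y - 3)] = 2*y - 9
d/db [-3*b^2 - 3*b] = -6*b - 3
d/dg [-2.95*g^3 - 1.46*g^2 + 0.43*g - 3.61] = -8.85*g^2 - 2.92*g + 0.43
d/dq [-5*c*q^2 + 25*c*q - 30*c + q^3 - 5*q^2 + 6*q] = -10*c*q + 25*c + 3*q^2 - 10*q + 6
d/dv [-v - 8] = -1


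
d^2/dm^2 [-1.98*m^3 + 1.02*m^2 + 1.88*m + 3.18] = 2.04 - 11.88*m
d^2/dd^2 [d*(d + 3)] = 2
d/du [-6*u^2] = -12*u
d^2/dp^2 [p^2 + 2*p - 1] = 2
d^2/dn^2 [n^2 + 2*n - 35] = 2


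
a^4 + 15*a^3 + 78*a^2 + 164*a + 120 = (a + 2)^2*(a + 5)*(a + 6)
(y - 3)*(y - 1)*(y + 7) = y^3 + 3*y^2 - 25*y + 21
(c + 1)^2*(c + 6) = c^3 + 8*c^2 + 13*c + 6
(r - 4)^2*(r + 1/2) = r^3 - 15*r^2/2 + 12*r + 8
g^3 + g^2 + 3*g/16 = g*(g + 1/4)*(g + 3/4)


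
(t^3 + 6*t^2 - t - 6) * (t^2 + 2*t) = t^5 + 8*t^4 + 11*t^3 - 8*t^2 - 12*t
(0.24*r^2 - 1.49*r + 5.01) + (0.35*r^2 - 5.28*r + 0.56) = 0.59*r^2 - 6.77*r + 5.57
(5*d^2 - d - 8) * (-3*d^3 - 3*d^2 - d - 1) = -15*d^5 - 12*d^4 + 22*d^3 + 20*d^2 + 9*d + 8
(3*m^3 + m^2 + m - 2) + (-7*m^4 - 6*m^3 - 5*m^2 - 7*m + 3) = -7*m^4 - 3*m^3 - 4*m^2 - 6*m + 1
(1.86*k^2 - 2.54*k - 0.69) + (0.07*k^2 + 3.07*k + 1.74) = 1.93*k^2 + 0.53*k + 1.05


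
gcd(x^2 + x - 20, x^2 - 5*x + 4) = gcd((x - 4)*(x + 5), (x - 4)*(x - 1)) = x - 4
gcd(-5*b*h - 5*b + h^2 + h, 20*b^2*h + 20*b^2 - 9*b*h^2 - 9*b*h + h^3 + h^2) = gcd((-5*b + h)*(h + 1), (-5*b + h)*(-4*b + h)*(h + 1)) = 5*b*h + 5*b - h^2 - h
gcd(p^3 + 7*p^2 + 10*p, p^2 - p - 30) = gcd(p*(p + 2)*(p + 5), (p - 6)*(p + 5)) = p + 5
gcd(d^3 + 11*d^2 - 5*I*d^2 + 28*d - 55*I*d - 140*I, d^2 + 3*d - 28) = d + 7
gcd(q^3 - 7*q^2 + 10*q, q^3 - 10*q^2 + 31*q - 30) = q^2 - 7*q + 10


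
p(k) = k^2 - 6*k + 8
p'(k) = 2*k - 6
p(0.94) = 3.24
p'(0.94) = -4.12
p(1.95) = 0.10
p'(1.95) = -2.10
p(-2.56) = 29.91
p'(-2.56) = -11.12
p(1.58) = 1.02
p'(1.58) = -2.84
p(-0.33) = 10.09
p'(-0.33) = -6.66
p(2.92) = -0.99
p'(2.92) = -0.16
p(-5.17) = 65.75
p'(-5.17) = -16.34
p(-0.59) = 11.89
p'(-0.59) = -7.18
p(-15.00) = 323.00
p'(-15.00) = -36.00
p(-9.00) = 143.00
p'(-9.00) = -24.00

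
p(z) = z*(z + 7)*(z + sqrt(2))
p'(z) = z*(z + 7) + z*(z + sqrt(2)) + (z + 7)*(z + sqrt(2))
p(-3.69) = 27.80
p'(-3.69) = -11.35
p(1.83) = 52.42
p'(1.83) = 50.74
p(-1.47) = 0.45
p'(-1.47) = -8.36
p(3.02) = 134.18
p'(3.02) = 88.08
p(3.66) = 197.97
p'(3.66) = 111.68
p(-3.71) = 28.02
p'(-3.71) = -11.24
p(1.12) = 23.05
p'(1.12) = 32.51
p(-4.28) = 33.36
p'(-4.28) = -7.17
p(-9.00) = -136.54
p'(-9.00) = 101.44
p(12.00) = 3058.44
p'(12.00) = 643.84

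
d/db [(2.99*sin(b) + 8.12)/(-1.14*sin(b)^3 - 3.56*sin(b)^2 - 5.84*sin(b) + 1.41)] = (6.8172*sin(b)^3 + 38.4148*sin(b)^2 + 57.8144*sin(b) + 51.6367)*cos(b)/(1.2996*sin(b)^6 + 8.1168*sin(b)^5 + 25.9888*sin(b)^4 + 38.366*sin(b)^3 + 24.0664*sin(b)^2 - 16.4688*sin(b) + 1.9881)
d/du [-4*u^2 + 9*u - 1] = 9 - 8*u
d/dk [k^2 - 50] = 2*k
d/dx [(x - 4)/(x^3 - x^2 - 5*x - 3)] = (-2*x^2 + 15*x - 23)/(x^5 - 3*x^4 - 6*x^3 + 10*x^2 + 21*x + 9)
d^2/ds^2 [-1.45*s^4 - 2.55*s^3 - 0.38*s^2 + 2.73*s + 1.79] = -17.4*s^2 - 15.3*s - 0.76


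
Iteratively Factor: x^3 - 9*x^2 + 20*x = (x)*(x^2 - 9*x + 20) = x*(x - 4)*(x - 5)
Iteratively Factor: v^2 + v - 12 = (v - 3)*(v + 4)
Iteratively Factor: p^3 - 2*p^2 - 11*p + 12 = (p - 1)*(p^2 - p - 12) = (p - 4)*(p - 1)*(p + 3)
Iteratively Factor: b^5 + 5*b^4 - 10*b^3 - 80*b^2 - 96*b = (b + 2)*(b^4 + 3*b^3 - 16*b^2 - 48*b) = b*(b + 2)*(b^3 + 3*b^2 - 16*b - 48) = b*(b + 2)*(b + 3)*(b^2 - 16) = b*(b + 2)*(b + 3)*(b + 4)*(b - 4)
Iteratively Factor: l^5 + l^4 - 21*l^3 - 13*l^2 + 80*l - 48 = (l + 3)*(l^4 - 2*l^3 - 15*l^2 + 32*l - 16) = (l + 3)*(l + 4)*(l^3 - 6*l^2 + 9*l - 4) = (l - 4)*(l + 3)*(l + 4)*(l^2 - 2*l + 1) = (l - 4)*(l - 1)*(l + 3)*(l + 4)*(l - 1)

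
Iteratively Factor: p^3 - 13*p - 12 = (p + 1)*(p^2 - p - 12) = (p + 1)*(p + 3)*(p - 4)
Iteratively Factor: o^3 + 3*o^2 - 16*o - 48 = (o - 4)*(o^2 + 7*o + 12) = (o - 4)*(o + 3)*(o + 4)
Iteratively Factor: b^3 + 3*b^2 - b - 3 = (b + 3)*(b^2 - 1) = (b + 1)*(b + 3)*(b - 1)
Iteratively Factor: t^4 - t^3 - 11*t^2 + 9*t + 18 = (t - 3)*(t^3 + 2*t^2 - 5*t - 6) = (t - 3)*(t - 2)*(t^2 + 4*t + 3) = (t - 3)*(t - 2)*(t + 3)*(t + 1)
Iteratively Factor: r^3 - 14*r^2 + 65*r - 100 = (r - 5)*(r^2 - 9*r + 20) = (r - 5)*(r - 4)*(r - 5)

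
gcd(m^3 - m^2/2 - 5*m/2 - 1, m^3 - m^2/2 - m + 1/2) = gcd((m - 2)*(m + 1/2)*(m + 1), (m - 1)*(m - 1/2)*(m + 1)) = m + 1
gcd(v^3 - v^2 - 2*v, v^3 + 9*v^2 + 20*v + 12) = v + 1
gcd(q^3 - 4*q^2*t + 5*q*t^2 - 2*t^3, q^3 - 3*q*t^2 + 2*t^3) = q^2 - 2*q*t + t^2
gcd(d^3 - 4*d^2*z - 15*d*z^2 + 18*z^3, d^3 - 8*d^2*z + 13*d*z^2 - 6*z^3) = d^2 - 7*d*z + 6*z^2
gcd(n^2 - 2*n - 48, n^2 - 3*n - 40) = n - 8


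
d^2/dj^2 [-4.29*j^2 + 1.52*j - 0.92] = -8.58000000000000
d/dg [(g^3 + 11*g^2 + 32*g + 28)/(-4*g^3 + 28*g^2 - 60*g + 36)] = (9*g^3 + 44*g^2 - 7*g - 118)/(2*(g^5 - 11*g^4 + 46*g^3 - 90*g^2 + 81*g - 27))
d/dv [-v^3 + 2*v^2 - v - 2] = -3*v^2 + 4*v - 1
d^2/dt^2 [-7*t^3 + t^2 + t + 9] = 2 - 42*t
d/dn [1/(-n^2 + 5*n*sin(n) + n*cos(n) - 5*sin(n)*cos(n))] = (n*sin(n) - 5*n*cos(n) + 2*n - 5*sin(n) - cos(n) + 5*cos(2*n))/((n - 5*sin(n))^2*(n - cos(n))^2)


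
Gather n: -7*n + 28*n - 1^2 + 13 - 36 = 21*n - 24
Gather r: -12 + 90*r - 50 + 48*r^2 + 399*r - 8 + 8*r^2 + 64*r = 56*r^2 + 553*r - 70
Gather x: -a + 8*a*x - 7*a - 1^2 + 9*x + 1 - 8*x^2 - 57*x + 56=-8*a - 8*x^2 + x*(8*a - 48) + 56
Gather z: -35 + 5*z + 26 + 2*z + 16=7*z + 7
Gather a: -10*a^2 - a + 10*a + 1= -10*a^2 + 9*a + 1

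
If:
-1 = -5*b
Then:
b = 1/5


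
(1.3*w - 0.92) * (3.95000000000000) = 5.135*w - 3.634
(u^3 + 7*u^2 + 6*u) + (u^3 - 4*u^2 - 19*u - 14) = 2*u^3 + 3*u^2 - 13*u - 14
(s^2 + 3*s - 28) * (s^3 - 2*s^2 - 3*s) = s^5 + s^4 - 37*s^3 + 47*s^2 + 84*s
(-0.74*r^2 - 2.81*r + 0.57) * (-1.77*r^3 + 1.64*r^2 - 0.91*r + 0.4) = 1.3098*r^5 + 3.7601*r^4 - 4.9439*r^3 + 3.1959*r^2 - 1.6427*r + 0.228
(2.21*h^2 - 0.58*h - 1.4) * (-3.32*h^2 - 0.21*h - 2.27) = -7.3372*h^4 + 1.4615*h^3 - 0.2469*h^2 + 1.6106*h + 3.178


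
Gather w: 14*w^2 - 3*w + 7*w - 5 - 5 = 14*w^2 + 4*w - 10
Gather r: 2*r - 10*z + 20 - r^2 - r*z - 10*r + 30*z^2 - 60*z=-r^2 + r*(-z - 8) + 30*z^2 - 70*z + 20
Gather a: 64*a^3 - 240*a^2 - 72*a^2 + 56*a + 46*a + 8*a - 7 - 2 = 64*a^3 - 312*a^2 + 110*a - 9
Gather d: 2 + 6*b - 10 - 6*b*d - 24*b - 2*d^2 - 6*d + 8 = -18*b - 2*d^2 + d*(-6*b - 6)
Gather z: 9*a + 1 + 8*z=9*a + 8*z + 1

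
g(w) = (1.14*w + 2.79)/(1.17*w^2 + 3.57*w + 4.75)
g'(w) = (-2.34*w - 3.57)*(1.14*w + 2.79)/(1.17*w^2 + 3.57*w + 4.75)^2 + 1.14/(1.17*w^2 + 3.57*w + 4.75) = (1.3338*w^2 + 4.0698*w - (1.14*w + 2.79)*(2.34*w + 3.57) + 5.415)/(1.17*w^2 + 3.57*w + 4.75)^2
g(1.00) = 0.41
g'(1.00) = -0.14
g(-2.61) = -0.05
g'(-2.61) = 0.29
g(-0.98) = 0.70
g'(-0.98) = 0.10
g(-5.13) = -0.18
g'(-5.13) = -0.02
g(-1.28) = 0.63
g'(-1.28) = 0.37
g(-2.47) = -0.01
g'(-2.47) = 0.37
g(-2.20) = 0.11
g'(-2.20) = 0.51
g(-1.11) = 0.68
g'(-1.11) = 0.21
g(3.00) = 0.24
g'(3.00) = -0.05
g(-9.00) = -0.11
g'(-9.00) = -0.01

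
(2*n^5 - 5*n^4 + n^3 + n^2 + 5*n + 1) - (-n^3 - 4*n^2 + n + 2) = 2*n^5 - 5*n^4 + 2*n^3 + 5*n^2 + 4*n - 1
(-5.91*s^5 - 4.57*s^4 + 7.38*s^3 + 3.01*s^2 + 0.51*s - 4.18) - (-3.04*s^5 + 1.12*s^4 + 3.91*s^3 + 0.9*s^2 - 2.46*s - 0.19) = -2.87*s^5 - 5.69*s^4 + 3.47*s^3 + 2.11*s^2 + 2.97*s - 3.99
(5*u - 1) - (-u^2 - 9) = u^2 + 5*u + 8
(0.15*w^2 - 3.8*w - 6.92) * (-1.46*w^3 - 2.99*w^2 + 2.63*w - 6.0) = -0.219*w^5 + 5.0995*w^4 + 21.8597*w^3 + 9.7968*w^2 + 4.6004*w + 41.52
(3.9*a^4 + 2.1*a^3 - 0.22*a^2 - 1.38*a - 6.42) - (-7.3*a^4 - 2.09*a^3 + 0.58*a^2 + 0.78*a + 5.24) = 11.2*a^4 + 4.19*a^3 - 0.8*a^2 - 2.16*a - 11.66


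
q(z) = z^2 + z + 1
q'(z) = 2*z + 1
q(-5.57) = 26.45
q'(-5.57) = -10.14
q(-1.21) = 1.25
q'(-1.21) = -1.42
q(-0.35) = 0.77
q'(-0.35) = 0.30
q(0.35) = 1.47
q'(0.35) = 1.70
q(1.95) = 6.75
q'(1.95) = 4.90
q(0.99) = 2.97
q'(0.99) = 2.98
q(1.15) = 3.47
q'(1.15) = 3.30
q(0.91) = 2.74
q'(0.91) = 2.82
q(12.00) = 157.00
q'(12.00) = 25.00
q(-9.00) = 73.00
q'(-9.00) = -17.00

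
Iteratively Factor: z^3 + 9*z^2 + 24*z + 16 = (z + 1)*(z^2 + 8*z + 16) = (z + 1)*(z + 4)*(z + 4)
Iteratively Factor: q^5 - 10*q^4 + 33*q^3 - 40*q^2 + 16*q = (q - 4)*(q^4 - 6*q^3 + 9*q^2 - 4*q) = (q - 4)^2*(q^3 - 2*q^2 + q) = q*(q - 4)^2*(q^2 - 2*q + 1) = q*(q - 4)^2*(q - 1)*(q - 1)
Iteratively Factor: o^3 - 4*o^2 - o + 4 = (o + 1)*(o^2 - 5*o + 4) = (o - 1)*(o + 1)*(o - 4)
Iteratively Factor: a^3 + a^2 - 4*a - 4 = (a - 2)*(a^2 + 3*a + 2) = (a - 2)*(a + 1)*(a + 2)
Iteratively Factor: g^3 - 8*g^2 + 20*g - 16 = (g - 2)*(g^2 - 6*g + 8) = (g - 4)*(g - 2)*(g - 2)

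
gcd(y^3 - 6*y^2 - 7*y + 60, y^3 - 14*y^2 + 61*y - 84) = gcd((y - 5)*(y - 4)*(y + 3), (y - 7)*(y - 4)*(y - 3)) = y - 4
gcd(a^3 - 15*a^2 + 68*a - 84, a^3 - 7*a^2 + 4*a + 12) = a^2 - 8*a + 12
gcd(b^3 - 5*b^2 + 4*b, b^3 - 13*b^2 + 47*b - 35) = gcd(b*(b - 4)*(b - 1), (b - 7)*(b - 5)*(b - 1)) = b - 1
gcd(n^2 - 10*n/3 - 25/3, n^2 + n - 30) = n - 5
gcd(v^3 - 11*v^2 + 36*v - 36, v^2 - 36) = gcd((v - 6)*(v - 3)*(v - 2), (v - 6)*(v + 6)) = v - 6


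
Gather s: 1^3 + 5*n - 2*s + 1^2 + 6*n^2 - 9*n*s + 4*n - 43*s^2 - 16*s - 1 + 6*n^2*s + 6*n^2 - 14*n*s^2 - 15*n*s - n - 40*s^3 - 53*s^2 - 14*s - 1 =12*n^2 + 8*n - 40*s^3 + s^2*(-14*n - 96) + s*(6*n^2 - 24*n - 32)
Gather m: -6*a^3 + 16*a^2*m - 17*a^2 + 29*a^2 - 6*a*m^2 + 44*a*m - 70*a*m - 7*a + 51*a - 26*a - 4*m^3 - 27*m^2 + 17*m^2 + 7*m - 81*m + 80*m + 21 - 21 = -6*a^3 + 12*a^2 + 18*a - 4*m^3 + m^2*(-6*a - 10) + m*(16*a^2 - 26*a + 6)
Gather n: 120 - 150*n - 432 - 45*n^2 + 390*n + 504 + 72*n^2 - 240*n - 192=27*n^2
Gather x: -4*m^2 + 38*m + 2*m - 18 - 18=-4*m^2 + 40*m - 36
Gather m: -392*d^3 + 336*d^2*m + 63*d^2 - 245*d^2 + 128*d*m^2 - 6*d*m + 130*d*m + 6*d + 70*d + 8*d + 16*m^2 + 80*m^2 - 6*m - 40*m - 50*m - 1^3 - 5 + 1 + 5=-392*d^3 - 182*d^2 + 84*d + m^2*(128*d + 96) + m*(336*d^2 + 124*d - 96)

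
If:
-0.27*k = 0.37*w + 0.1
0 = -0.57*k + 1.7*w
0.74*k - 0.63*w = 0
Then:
No Solution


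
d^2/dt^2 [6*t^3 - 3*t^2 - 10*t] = 36*t - 6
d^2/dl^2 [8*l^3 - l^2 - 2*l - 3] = 48*l - 2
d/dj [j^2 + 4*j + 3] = 2*j + 4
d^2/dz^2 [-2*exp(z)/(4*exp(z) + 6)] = (6*exp(z) - 9)*exp(z)/(8*exp(3*z) + 36*exp(2*z) + 54*exp(z) + 27)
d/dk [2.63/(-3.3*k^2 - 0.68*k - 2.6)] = (17.358*k + 1.7884)/(3.3*k^2 + 0.68*k + 2.6)^2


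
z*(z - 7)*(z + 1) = z^3 - 6*z^2 - 7*z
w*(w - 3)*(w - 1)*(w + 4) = w^4 - 13*w^2 + 12*w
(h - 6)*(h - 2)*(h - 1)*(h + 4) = h^4 - 5*h^3 - 16*h^2 + 68*h - 48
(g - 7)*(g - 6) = g^2 - 13*g + 42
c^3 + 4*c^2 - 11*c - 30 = (c - 3)*(c + 2)*(c + 5)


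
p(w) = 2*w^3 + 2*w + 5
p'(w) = 6*w^2 + 2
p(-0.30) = 4.35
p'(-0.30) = 2.54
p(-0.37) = 4.16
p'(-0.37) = 2.82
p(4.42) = 186.54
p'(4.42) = 119.22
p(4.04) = 144.96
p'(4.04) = 99.93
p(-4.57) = -195.03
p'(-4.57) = 127.31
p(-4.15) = -146.25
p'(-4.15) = 105.34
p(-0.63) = 3.24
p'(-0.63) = 4.38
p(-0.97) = 1.23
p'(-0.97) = 7.65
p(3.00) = 65.00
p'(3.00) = 56.00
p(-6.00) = -439.00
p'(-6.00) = 218.00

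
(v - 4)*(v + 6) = v^2 + 2*v - 24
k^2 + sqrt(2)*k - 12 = (k - 2*sqrt(2))*(k + 3*sqrt(2))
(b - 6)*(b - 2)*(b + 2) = b^3 - 6*b^2 - 4*b + 24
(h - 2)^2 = h^2 - 4*h + 4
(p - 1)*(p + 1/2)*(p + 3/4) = p^3 + p^2/4 - 7*p/8 - 3/8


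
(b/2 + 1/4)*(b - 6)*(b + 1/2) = b^3/2 - 5*b^2/2 - 23*b/8 - 3/4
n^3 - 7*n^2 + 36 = (n - 6)*(n - 3)*(n + 2)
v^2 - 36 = (v - 6)*(v + 6)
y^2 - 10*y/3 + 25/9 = (y - 5/3)^2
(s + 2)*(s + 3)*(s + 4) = s^3 + 9*s^2 + 26*s + 24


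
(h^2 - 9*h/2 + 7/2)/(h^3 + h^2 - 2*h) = (h - 7/2)/(h*(h + 2))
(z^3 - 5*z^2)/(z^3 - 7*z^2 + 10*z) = z/(z - 2)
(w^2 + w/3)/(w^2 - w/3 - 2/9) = 3*w/(3*w - 2)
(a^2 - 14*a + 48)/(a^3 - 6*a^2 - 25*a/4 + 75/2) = 4*(a - 8)/(4*a^2 - 25)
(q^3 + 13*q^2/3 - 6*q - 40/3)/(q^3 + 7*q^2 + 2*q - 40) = (q + 4/3)/(q + 4)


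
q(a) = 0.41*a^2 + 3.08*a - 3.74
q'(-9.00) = -4.30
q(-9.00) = 1.75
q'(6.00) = 8.00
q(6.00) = 29.50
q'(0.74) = 3.69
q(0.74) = -1.24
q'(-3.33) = 0.35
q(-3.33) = -9.45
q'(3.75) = 6.16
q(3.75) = 13.58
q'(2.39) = 5.04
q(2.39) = 5.96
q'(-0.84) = 2.39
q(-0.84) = -6.04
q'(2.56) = 5.18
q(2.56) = 6.83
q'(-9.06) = -4.35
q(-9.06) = 2.01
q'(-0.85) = 2.38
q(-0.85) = -6.06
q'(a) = 0.82*a + 3.08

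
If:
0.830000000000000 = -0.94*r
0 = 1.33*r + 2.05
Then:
No Solution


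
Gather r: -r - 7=-r - 7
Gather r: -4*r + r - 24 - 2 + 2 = -3*r - 24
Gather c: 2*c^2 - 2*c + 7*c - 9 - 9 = 2*c^2 + 5*c - 18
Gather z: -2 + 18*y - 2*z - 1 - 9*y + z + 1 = 9*y - z - 2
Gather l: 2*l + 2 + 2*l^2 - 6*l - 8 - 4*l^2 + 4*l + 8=2 - 2*l^2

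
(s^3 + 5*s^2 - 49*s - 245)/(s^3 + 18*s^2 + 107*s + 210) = (s - 7)/(s + 6)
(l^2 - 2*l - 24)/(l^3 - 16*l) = (l - 6)/(l*(l - 4))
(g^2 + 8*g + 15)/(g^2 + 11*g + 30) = (g + 3)/(g + 6)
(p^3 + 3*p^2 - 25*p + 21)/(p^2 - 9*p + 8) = (p^2 + 4*p - 21)/(p - 8)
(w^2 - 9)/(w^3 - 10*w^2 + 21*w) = (w + 3)/(w*(w - 7))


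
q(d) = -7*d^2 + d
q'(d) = 1 - 14*d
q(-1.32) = -13.52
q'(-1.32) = 19.48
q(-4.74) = -162.01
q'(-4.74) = 67.36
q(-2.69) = -53.34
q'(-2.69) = 38.66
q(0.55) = -1.57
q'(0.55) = -6.70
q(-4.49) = -145.61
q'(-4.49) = 63.86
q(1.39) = -12.13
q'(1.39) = -18.46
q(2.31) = -35.04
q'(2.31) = -31.34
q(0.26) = -0.21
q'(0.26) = -2.64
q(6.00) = -246.00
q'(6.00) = -83.00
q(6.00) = -246.00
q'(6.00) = -83.00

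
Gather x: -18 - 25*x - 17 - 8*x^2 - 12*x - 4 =-8*x^2 - 37*x - 39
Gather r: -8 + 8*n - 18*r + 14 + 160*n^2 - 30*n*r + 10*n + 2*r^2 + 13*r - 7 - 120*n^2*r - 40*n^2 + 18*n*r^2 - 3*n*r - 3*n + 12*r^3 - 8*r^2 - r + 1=120*n^2 + 15*n + 12*r^3 + r^2*(18*n - 6) + r*(-120*n^2 - 33*n - 6)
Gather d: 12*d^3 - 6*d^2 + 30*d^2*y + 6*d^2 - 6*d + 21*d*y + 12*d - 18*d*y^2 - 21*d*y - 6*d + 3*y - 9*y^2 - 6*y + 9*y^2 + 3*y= 12*d^3 + 30*d^2*y - 18*d*y^2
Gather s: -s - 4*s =-5*s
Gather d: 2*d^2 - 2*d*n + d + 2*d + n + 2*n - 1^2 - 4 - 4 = 2*d^2 + d*(3 - 2*n) + 3*n - 9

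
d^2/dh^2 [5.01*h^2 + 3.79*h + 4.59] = 10.0200000000000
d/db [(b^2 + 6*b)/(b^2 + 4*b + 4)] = 2*(6 - b)/(b^3 + 6*b^2 + 12*b + 8)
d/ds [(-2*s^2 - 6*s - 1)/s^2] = 2*(3*s + 1)/s^3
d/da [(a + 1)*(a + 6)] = 2*a + 7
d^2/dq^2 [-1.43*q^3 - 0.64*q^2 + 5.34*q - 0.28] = -8.58*q - 1.28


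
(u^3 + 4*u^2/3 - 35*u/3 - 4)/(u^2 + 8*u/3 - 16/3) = (3*u^2 - 8*u - 3)/(3*u - 4)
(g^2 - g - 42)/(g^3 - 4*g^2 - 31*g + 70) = (g + 6)/(g^2 + 3*g - 10)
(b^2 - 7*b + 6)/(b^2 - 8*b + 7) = (b - 6)/(b - 7)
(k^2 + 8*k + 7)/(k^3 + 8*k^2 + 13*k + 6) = (k + 7)/(k^2 + 7*k + 6)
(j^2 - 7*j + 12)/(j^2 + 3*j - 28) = (j - 3)/(j + 7)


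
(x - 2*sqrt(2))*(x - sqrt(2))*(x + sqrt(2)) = x^3 - 2*sqrt(2)*x^2 - 2*x + 4*sqrt(2)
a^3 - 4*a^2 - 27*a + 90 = (a - 6)*(a - 3)*(a + 5)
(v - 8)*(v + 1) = v^2 - 7*v - 8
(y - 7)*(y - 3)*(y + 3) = y^3 - 7*y^2 - 9*y + 63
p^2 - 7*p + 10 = (p - 5)*(p - 2)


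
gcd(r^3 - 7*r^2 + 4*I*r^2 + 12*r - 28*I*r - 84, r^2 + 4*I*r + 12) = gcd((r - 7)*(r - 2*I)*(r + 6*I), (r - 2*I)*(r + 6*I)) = r^2 + 4*I*r + 12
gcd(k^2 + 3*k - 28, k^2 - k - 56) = k + 7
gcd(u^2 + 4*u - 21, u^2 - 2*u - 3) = u - 3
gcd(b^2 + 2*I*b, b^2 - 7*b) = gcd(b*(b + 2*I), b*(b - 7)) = b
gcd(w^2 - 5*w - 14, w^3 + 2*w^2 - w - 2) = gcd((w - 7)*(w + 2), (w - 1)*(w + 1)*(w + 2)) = w + 2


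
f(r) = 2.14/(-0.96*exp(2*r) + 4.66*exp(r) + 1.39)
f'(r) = 2.14*(1.92*exp(2*r) - 4.66*exp(r))/(-0.96*exp(2*r) + 4.66*exp(r) + 1.39)^2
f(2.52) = -0.02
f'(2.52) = 0.06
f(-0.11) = 0.45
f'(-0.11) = -0.25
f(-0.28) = 0.49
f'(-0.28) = -0.27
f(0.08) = 0.40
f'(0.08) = -0.21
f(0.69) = 0.31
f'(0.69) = -0.08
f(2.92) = -0.01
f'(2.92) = 0.02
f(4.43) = -0.00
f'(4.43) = 0.00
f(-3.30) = 1.37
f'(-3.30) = -0.15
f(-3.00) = 1.32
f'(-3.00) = -0.19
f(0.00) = 0.42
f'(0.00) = -0.23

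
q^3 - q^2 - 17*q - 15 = (q - 5)*(q + 1)*(q + 3)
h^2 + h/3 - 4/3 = (h - 1)*(h + 4/3)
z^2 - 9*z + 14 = (z - 7)*(z - 2)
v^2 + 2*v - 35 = (v - 5)*(v + 7)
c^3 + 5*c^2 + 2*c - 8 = (c - 1)*(c + 2)*(c + 4)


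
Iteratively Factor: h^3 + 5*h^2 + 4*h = (h + 4)*(h^2 + h) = (h + 1)*(h + 4)*(h)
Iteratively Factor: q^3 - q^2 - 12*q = (q - 4)*(q^2 + 3*q) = (q - 4)*(q + 3)*(q)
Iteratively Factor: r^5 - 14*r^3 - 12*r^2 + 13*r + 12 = (r + 3)*(r^4 - 3*r^3 - 5*r^2 + 3*r + 4) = (r - 1)*(r + 3)*(r^3 - 2*r^2 - 7*r - 4) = (r - 4)*(r - 1)*(r + 3)*(r^2 + 2*r + 1) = (r - 4)*(r - 1)*(r + 1)*(r + 3)*(r + 1)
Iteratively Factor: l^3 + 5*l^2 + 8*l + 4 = (l + 2)*(l^2 + 3*l + 2) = (l + 2)^2*(l + 1)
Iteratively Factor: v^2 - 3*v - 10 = (v - 5)*(v + 2)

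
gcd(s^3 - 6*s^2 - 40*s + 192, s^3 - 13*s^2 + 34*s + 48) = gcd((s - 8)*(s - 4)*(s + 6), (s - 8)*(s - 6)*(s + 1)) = s - 8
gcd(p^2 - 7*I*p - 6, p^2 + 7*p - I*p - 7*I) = p - I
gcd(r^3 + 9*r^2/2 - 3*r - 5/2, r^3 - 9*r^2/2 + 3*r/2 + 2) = r^2 - r/2 - 1/2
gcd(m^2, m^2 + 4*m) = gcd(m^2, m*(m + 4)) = m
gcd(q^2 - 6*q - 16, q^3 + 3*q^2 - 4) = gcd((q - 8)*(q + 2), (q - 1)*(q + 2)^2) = q + 2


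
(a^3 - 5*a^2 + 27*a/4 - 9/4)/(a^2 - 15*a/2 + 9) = (2*a^2 - 7*a + 3)/(2*(a - 6))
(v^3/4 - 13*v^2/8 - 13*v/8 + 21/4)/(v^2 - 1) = (2*v^3 - 13*v^2 - 13*v + 42)/(8*(v^2 - 1))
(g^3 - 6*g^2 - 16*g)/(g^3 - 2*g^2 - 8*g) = (g - 8)/(g - 4)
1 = 1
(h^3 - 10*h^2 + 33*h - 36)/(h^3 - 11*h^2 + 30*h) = (h^3 - 10*h^2 + 33*h - 36)/(h*(h^2 - 11*h + 30))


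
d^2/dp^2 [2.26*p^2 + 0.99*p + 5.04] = 4.52000000000000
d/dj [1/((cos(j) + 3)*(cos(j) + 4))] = (2*cos(j) + 7)*sin(j)/((cos(j) + 3)^2*(cos(j) + 4)^2)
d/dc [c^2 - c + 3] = 2*c - 1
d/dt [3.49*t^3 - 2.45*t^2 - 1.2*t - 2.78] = 10.47*t^2 - 4.9*t - 1.2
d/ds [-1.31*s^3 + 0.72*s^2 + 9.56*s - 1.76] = -3.93*s^2 + 1.44*s + 9.56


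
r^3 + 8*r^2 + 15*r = r*(r + 3)*(r + 5)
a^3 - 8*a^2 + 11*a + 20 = (a - 5)*(a - 4)*(a + 1)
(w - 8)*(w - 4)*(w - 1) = w^3 - 13*w^2 + 44*w - 32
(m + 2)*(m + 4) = m^2 + 6*m + 8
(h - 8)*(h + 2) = h^2 - 6*h - 16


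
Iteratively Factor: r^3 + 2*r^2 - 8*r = (r + 4)*(r^2 - 2*r) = r*(r + 4)*(r - 2)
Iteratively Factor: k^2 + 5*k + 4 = (k + 4)*(k + 1)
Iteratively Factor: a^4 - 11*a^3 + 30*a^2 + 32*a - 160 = (a - 4)*(a^3 - 7*a^2 + 2*a + 40) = (a - 4)^2*(a^2 - 3*a - 10) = (a - 4)^2*(a + 2)*(a - 5)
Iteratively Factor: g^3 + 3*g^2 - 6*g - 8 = (g + 4)*(g^2 - g - 2) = (g - 2)*(g + 4)*(g + 1)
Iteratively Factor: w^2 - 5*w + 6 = (w - 3)*(w - 2)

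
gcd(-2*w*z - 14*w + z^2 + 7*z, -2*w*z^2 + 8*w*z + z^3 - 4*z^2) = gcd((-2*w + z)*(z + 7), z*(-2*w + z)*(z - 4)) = -2*w + z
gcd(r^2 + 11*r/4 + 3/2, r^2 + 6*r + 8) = r + 2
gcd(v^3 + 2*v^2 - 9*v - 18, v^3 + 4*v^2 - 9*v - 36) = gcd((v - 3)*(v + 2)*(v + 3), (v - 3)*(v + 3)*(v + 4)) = v^2 - 9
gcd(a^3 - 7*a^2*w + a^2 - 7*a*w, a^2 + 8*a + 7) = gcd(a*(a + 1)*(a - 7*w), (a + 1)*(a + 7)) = a + 1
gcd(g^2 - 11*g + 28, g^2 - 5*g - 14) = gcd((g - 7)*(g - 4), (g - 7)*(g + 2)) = g - 7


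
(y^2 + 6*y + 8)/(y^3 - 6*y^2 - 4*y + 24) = (y + 4)/(y^2 - 8*y + 12)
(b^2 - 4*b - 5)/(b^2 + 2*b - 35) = (b + 1)/(b + 7)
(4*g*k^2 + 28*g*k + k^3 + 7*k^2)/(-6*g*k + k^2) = (-4*g*k - 28*g - k^2 - 7*k)/(6*g - k)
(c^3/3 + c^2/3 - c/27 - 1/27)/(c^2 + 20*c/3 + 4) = (9*c^3 + 9*c^2 - c - 1)/(9*(3*c^2 + 20*c + 12))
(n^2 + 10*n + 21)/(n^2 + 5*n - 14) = (n + 3)/(n - 2)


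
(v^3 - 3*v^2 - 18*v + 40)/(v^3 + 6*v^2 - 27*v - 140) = (v - 2)/(v + 7)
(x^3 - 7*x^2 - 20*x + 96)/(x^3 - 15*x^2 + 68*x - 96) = (x + 4)/(x - 4)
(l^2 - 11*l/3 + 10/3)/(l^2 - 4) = (l - 5/3)/(l + 2)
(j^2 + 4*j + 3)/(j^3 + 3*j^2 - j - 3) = 1/(j - 1)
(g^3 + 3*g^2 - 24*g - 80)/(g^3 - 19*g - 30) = (g^2 + 8*g + 16)/(g^2 + 5*g + 6)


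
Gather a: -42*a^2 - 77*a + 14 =-42*a^2 - 77*a + 14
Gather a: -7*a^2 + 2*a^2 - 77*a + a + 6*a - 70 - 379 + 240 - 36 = -5*a^2 - 70*a - 245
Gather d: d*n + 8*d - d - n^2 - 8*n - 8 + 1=d*(n + 7) - n^2 - 8*n - 7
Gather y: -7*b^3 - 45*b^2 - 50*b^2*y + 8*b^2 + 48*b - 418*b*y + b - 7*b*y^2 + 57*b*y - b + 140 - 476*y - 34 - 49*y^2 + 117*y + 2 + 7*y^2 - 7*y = -7*b^3 - 37*b^2 + 48*b + y^2*(-7*b - 42) + y*(-50*b^2 - 361*b - 366) + 108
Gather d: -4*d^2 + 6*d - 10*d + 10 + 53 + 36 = -4*d^2 - 4*d + 99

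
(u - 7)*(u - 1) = u^2 - 8*u + 7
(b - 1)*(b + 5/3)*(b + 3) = b^3 + 11*b^2/3 + b/3 - 5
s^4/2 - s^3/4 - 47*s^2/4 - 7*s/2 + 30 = (s/2 + 1)*(s - 5)*(s - 3/2)*(s + 4)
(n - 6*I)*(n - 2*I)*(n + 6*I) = n^3 - 2*I*n^2 + 36*n - 72*I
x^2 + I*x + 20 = (x - 4*I)*(x + 5*I)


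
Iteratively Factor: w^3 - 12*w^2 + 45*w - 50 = (w - 5)*(w^2 - 7*w + 10) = (w - 5)*(w - 2)*(w - 5)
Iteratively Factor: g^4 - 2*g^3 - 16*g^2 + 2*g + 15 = (g + 3)*(g^3 - 5*g^2 - g + 5) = (g - 1)*(g + 3)*(g^2 - 4*g - 5) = (g - 5)*(g - 1)*(g + 3)*(g + 1)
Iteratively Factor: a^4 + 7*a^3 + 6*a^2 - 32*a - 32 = (a + 1)*(a^3 + 6*a^2 - 32) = (a - 2)*(a + 1)*(a^2 + 8*a + 16) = (a - 2)*(a + 1)*(a + 4)*(a + 4)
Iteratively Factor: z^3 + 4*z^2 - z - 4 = (z - 1)*(z^2 + 5*z + 4) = (z - 1)*(z + 1)*(z + 4)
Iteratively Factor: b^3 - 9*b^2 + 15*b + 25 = (b + 1)*(b^2 - 10*b + 25) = (b - 5)*(b + 1)*(b - 5)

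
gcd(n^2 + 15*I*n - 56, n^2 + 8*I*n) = n + 8*I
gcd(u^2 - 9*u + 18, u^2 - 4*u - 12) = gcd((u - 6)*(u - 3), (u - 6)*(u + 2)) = u - 6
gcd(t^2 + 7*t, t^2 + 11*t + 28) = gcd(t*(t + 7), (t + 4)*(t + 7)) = t + 7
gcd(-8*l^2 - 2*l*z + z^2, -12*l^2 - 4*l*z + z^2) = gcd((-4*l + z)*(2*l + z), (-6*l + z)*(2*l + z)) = 2*l + z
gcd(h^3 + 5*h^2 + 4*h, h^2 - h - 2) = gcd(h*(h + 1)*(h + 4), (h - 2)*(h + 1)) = h + 1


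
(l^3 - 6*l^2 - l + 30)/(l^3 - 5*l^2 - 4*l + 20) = (l - 3)/(l - 2)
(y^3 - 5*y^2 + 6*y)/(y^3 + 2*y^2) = (y^2 - 5*y + 6)/(y*(y + 2))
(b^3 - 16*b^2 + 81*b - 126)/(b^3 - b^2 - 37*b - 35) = (b^2 - 9*b + 18)/(b^2 + 6*b + 5)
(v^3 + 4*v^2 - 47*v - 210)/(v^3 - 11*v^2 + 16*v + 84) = (v^2 + 11*v + 30)/(v^2 - 4*v - 12)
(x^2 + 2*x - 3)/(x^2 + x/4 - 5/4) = 4*(x + 3)/(4*x + 5)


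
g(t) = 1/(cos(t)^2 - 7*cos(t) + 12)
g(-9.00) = 0.05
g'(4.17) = 0.03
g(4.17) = 0.06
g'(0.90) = -0.07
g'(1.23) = -0.06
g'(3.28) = 0.00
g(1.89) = 0.07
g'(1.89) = -0.04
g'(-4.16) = -0.03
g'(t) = (2*sin(t)*cos(t) - 7*sin(t))/(cos(t)^2 - 7*cos(t) + 12)^2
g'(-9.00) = 0.01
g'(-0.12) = 0.02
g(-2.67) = 0.05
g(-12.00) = 0.15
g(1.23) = 0.10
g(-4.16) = 0.06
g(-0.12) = 0.17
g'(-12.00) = -0.06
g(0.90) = 0.12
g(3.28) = 0.05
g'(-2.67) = 0.01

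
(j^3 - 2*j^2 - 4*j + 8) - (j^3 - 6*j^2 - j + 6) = 4*j^2 - 3*j + 2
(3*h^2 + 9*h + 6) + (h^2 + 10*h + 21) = 4*h^2 + 19*h + 27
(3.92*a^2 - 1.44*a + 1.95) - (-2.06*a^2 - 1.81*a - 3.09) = 5.98*a^2 + 0.37*a + 5.04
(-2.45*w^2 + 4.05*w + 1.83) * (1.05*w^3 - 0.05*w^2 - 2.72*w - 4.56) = -2.5725*w^5 + 4.375*w^4 + 8.383*w^3 + 0.0645000000000007*w^2 - 23.4456*w - 8.3448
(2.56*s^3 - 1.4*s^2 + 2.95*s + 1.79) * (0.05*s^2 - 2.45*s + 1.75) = 0.128*s^5 - 6.342*s^4 + 8.0575*s^3 - 9.588*s^2 + 0.777*s + 3.1325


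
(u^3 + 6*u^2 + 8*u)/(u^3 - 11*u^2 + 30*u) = (u^2 + 6*u + 8)/(u^2 - 11*u + 30)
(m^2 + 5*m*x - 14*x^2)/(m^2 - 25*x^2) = (m^2 + 5*m*x - 14*x^2)/(m^2 - 25*x^2)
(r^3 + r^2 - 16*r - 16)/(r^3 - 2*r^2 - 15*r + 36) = (r^2 - 3*r - 4)/(r^2 - 6*r + 9)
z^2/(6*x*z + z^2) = z/(6*x + z)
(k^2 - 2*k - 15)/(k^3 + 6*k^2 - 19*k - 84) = (k - 5)/(k^2 + 3*k - 28)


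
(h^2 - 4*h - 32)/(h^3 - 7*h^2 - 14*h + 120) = (h - 8)/(h^2 - 11*h + 30)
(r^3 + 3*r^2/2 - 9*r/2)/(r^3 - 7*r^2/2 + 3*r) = (r + 3)/(r - 2)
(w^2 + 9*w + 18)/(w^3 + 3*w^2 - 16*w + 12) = (w + 3)/(w^2 - 3*w + 2)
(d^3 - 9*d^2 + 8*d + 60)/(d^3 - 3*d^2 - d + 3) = (d^3 - 9*d^2 + 8*d + 60)/(d^3 - 3*d^2 - d + 3)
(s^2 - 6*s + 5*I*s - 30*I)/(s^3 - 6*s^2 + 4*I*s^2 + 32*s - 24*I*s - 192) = (s + 5*I)/(s^2 + 4*I*s + 32)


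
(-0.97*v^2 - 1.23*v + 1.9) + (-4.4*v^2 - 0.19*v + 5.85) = -5.37*v^2 - 1.42*v + 7.75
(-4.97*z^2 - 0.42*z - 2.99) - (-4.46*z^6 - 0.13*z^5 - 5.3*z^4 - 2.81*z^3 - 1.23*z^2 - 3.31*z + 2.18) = 4.46*z^6 + 0.13*z^5 + 5.3*z^4 + 2.81*z^3 - 3.74*z^2 + 2.89*z - 5.17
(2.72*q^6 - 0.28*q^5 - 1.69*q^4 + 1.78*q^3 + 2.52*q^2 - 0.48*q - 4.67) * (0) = 0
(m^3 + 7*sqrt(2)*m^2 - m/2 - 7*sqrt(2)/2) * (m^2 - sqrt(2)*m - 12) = m^5 + 6*sqrt(2)*m^4 - 53*m^3/2 - 87*sqrt(2)*m^2 + 13*m + 42*sqrt(2)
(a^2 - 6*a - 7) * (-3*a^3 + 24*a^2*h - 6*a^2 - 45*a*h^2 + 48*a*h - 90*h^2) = -3*a^5 + 24*a^4*h + 12*a^4 - 45*a^3*h^2 - 96*a^3*h + 57*a^3 + 180*a^2*h^2 - 456*a^2*h + 42*a^2 + 855*a*h^2 - 336*a*h + 630*h^2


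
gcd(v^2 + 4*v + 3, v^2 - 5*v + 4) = 1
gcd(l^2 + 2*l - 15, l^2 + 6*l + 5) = l + 5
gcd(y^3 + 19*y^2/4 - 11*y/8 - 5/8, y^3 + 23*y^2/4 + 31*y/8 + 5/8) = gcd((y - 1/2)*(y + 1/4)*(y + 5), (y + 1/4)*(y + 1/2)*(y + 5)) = y^2 + 21*y/4 + 5/4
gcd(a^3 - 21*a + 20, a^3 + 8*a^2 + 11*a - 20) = a^2 + 4*a - 5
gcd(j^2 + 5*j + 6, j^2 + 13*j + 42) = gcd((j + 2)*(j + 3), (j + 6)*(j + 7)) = 1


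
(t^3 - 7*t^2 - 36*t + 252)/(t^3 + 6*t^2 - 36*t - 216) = (t - 7)/(t + 6)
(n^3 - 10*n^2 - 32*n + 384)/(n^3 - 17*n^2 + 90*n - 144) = (n^2 - 2*n - 48)/(n^2 - 9*n + 18)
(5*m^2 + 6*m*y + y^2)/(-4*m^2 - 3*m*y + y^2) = (5*m + y)/(-4*m + y)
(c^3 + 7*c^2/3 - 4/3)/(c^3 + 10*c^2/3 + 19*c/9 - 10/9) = 3*(3*c^2 + c - 2)/(9*c^2 + 12*c - 5)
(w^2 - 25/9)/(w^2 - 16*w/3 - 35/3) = (w - 5/3)/(w - 7)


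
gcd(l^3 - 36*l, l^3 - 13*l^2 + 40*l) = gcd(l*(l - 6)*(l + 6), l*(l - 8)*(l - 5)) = l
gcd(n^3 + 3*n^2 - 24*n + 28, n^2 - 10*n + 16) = n - 2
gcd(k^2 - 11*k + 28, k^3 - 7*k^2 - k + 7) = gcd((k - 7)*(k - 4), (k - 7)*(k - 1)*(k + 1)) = k - 7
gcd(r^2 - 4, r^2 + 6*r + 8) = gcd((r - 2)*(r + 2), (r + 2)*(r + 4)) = r + 2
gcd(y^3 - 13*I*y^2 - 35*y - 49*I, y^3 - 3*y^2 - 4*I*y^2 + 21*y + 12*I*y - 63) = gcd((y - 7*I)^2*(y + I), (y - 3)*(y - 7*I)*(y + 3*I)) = y - 7*I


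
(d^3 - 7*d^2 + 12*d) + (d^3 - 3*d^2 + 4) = 2*d^3 - 10*d^2 + 12*d + 4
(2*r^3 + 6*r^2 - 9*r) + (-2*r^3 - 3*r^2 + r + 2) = 3*r^2 - 8*r + 2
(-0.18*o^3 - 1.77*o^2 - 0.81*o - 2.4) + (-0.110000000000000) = -0.18*o^3 - 1.77*o^2 - 0.81*o - 2.51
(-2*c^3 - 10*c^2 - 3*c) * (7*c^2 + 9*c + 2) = -14*c^5 - 88*c^4 - 115*c^3 - 47*c^2 - 6*c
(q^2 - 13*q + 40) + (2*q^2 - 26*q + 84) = 3*q^2 - 39*q + 124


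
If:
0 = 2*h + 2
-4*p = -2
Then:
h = -1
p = 1/2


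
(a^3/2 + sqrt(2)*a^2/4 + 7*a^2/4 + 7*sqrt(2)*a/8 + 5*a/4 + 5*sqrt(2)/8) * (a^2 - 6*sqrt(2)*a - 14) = a^5/2 - 11*sqrt(2)*a^4/4 + 7*a^4/4 - 77*sqrt(2)*a^3/8 - 35*a^3/4 - 35*a^2 - 83*sqrt(2)*a^2/8 - 25*a - 49*sqrt(2)*a/4 - 35*sqrt(2)/4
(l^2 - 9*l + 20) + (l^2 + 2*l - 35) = 2*l^2 - 7*l - 15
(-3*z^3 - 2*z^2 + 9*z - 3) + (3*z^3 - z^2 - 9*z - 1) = -3*z^2 - 4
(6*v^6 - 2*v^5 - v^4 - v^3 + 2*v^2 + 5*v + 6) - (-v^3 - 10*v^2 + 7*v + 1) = 6*v^6 - 2*v^5 - v^4 + 12*v^2 - 2*v + 5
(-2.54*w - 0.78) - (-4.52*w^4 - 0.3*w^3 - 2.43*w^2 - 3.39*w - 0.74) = 4.52*w^4 + 0.3*w^3 + 2.43*w^2 + 0.85*w - 0.04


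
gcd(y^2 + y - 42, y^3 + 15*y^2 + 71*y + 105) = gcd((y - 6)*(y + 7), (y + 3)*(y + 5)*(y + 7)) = y + 7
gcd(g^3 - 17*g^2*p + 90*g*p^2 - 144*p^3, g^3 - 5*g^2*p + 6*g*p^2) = -g + 3*p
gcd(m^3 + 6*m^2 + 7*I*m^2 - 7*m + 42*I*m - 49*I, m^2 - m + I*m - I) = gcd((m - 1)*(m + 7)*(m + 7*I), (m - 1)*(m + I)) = m - 1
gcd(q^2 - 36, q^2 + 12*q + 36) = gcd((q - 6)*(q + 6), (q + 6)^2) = q + 6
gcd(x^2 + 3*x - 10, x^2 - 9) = 1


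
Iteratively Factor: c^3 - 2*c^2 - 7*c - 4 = (c - 4)*(c^2 + 2*c + 1) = (c - 4)*(c + 1)*(c + 1)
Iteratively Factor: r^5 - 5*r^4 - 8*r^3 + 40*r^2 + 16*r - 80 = (r + 2)*(r^4 - 7*r^3 + 6*r^2 + 28*r - 40) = (r - 5)*(r + 2)*(r^3 - 2*r^2 - 4*r + 8) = (r - 5)*(r + 2)^2*(r^2 - 4*r + 4) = (r - 5)*(r - 2)*(r + 2)^2*(r - 2)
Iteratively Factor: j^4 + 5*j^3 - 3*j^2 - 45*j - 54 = (j + 2)*(j^3 + 3*j^2 - 9*j - 27) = (j + 2)*(j + 3)*(j^2 - 9) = (j - 3)*(j + 2)*(j + 3)*(j + 3)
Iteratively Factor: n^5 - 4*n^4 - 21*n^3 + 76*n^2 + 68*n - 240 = (n - 2)*(n^4 - 2*n^3 - 25*n^2 + 26*n + 120) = (n - 2)*(n + 4)*(n^3 - 6*n^2 - n + 30) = (n - 3)*(n - 2)*(n + 4)*(n^2 - 3*n - 10) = (n - 3)*(n - 2)*(n + 2)*(n + 4)*(n - 5)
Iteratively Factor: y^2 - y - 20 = (y - 5)*(y + 4)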